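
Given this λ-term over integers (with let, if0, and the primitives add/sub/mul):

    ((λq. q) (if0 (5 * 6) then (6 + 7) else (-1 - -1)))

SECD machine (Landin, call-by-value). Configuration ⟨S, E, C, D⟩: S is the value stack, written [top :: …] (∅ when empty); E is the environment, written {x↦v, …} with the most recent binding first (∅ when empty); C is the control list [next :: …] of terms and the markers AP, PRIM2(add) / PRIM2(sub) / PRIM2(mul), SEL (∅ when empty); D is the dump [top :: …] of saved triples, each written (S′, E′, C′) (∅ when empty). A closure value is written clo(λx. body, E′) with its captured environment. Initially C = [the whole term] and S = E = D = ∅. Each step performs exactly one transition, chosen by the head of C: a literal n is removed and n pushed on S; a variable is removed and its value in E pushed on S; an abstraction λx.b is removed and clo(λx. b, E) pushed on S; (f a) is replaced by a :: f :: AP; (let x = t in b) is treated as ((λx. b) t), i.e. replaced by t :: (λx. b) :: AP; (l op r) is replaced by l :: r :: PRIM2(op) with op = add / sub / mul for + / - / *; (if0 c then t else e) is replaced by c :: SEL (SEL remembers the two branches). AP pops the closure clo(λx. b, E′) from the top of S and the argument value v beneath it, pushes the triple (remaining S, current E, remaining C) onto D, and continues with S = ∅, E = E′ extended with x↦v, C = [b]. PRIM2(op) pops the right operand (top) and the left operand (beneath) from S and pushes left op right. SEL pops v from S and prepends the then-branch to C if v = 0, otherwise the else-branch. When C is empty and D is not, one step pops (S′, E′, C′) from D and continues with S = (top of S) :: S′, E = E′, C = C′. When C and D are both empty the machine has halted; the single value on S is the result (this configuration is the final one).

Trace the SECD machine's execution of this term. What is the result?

t=0: ⟨S=∅; E=∅; C=[((λq. q) (if0 (5 * 6) then (6 + 7) else (-1 - -1)))]; D=∅⟩
t=1: ⟨S=∅; E=∅; C=[(if0 (5 * 6) then (6 + 7) else (-1 - -1)) :: (λq. q) :: AP]; D=∅⟩
t=2: ⟨S=∅; E=∅; C=[(5 * 6) :: SEL :: (λq. q) :: AP]; D=∅⟩
t=3: ⟨S=∅; E=∅; C=[5 :: 6 :: PRIM2(mul) :: SEL :: (λq. q) :: AP]; D=∅⟩
t=4: ⟨S=[5]; E=∅; C=[6 :: PRIM2(mul) :: SEL :: (λq. q) :: AP]; D=∅⟩
t=5: ⟨S=[6 :: 5]; E=∅; C=[PRIM2(mul) :: SEL :: (λq. q) :: AP]; D=∅⟩
t=6: ⟨S=[30]; E=∅; C=[SEL :: (λq. q) :: AP]; D=∅⟩
t=7: ⟨S=∅; E=∅; C=[(-1 - -1) :: (λq. q) :: AP]; D=∅⟩
t=8: ⟨S=∅; E=∅; C=[-1 :: -1 :: PRIM2(sub) :: (λq. q) :: AP]; D=∅⟩
t=9: ⟨S=[-1]; E=∅; C=[-1 :: PRIM2(sub) :: (λq. q) :: AP]; D=∅⟩
t=10: ⟨S=[-1 :: -1]; E=∅; C=[PRIM2(sub) :: (λq. q) :: AP]; D=∅⟩
t=11: ⟨S=[0]; E=∅; C=[(λq. q) :: AP]; D=∅⟩
t=12: ⟨S=[clo(λq. q, ∅) :: 0]; E=∅; C=[AP]; D=∅⟩
t=13: ⟨S=∅; E={q↦0}; C=[q]; D=[(∅, ∅, ∅)]⟩
t=14: ⟨S=[0]; E={q↦0}; C=∅; D=[(∅, ∅, ∅)]⟩
t=15: ⟨S=[0]; E=∅; C=∅; D=∅⟩
→ final value 0

Answer: 0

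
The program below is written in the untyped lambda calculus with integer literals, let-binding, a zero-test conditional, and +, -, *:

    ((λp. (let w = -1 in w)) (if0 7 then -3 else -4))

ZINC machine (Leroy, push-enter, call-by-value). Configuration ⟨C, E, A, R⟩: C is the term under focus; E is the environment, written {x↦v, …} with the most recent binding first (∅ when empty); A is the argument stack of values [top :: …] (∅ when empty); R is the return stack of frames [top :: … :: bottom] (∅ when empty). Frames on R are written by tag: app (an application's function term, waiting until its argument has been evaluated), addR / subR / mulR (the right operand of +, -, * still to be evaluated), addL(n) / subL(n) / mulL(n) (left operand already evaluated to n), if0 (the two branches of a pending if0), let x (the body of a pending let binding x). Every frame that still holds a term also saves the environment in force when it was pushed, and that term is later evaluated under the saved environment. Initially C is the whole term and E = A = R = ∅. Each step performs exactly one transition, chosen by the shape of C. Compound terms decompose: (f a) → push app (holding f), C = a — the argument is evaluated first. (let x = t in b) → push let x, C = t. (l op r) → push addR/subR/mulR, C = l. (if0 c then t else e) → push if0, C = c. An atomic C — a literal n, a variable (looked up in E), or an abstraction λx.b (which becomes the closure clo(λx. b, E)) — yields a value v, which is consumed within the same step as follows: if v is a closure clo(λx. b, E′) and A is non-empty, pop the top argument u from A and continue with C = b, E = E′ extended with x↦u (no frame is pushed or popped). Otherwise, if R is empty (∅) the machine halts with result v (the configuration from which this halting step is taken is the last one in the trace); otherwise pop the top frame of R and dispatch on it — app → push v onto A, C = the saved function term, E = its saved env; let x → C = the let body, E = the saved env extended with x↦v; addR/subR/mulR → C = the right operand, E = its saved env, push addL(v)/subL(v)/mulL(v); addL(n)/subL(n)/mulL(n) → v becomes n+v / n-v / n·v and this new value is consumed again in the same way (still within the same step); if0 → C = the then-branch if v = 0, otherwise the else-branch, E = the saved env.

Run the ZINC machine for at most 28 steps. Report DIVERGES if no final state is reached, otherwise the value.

step 0: ⟨C=((λp. (let w = -1 in w)) (if0 7 then -3 else -4)); E=∅; A=∅; R=∅⟩
step 1: ⟨C=(if0 7 then -3 else -4); E=∅; A=∅; R=[app]⟩
step 2: ⟨C=7; E=∅; A=∅; R=[if0 :: app]⟩
step 3: ⟨C=-4; E=∅; A=∅; R=[app]⟩
step 4: ⟨C=(λp. (let w = -1 in w)); E=∅; A=[-4]; R=∅⟩
step 5: ⟨C=(let w = -1 in w); E={p↦-4}; A=∅; R=∅⟩
step 6: ⟨C=-1; E={p↦-4}; A=∅; R=[let w]⟩
step 7: ⟨C=w; E={w↦-1, p↦-4}; A=∅; R=∅⟩
→ final value -1

Answer: -1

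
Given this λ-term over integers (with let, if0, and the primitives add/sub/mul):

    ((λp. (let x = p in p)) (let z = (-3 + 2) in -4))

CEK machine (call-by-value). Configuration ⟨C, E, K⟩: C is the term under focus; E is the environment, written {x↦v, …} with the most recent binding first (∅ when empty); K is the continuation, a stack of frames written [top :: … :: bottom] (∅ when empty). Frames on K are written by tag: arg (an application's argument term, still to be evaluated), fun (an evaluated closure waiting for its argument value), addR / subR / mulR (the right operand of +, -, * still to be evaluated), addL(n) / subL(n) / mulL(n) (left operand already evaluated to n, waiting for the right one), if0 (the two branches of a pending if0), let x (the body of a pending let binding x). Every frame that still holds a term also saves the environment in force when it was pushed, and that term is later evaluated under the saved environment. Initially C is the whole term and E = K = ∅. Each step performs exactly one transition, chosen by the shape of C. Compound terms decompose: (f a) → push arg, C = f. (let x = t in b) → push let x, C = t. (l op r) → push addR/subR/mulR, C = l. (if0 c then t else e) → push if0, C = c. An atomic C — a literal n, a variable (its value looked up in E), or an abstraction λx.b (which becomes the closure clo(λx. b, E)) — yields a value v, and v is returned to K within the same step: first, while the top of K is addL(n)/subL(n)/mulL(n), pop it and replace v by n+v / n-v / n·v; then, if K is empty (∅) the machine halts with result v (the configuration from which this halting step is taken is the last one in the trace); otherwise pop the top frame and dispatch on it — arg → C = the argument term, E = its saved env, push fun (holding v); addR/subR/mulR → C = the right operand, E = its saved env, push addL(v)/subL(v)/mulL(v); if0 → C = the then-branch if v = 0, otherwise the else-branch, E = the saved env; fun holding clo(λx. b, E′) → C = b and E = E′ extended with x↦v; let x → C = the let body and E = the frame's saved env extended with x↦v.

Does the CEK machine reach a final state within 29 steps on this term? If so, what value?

[0] <C=((λp. (let x = p in p)) (let z = (-3 + 2) in -4)), E=∅, K=∅>
[1] <C=(λp. (let x = p in p)), E=∅, K=[arg]>
[2] <C=(let z = (-3 + 2) in -4), E=∅, K=[fun]>
[3] <C=(-3 + 2), E=∅, K=[let z :: fun]>
[4] <C=-3, E=∅, K=[addR :: let z :: fun]>
[5] <C=2, E=∅, K=[addL(-3) :: let z :: fun]>
[6] <C=-4, E={z↦-1}, K=[fun]>
[7] <C=(let x = p in p), E={p↦-4}, K=∅>
[8] <C=p, E={p↦-4}, K=[let x]>
[9] <C=p, E={x↦-4, p↦-4}, K=∅>
→ final value -4

Answer: -4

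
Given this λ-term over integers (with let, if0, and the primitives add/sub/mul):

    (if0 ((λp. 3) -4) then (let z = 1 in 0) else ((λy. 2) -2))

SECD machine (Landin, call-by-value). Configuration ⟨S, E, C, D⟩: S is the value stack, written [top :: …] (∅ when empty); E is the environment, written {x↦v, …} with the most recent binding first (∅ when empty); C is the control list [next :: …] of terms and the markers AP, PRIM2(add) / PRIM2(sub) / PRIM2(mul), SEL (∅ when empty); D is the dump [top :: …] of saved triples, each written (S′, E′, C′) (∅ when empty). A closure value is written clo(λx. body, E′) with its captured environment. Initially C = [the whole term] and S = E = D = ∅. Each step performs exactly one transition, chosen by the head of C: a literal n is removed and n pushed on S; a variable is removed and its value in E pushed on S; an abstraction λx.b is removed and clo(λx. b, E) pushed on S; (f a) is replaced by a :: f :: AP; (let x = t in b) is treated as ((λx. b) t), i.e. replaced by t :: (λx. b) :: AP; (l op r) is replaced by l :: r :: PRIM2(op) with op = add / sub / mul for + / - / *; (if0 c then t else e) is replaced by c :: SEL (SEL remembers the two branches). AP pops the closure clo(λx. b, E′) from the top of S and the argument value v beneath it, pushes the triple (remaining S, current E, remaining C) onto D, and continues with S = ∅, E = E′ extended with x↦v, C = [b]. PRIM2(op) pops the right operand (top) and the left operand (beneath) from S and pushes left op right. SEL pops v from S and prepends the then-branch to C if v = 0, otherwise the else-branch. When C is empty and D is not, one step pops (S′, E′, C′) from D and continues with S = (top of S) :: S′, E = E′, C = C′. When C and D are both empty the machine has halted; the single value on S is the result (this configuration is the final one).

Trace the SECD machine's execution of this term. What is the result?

[0] [S=∅ | E=∅ | C=[(if0 ((λp. 3) -4) then (let z = 1 in 0) else ((λy. 2) -2))] | D=∅]
[1] [S=∅ | E=∅ | C=[((λp. 3) -4) :: SEL] | D=∅]
[2] [S=∅ | E=∅ | C=[-4 :: (λp. 3) :: AP :: SEL] | D=∅]
[3] [S=[-4] | E=∅ | C=[(λp. 3) :: AP :: SEL] | D=∅]
[4] [S=[clo(λp. 3, ∅) :: -4] | E=∅ | C=[AP :: SEL] | D=∅]
[5] [S=∅ | E={p↦-4} | C=[3] | D=[(∅, ∅, [SEL])]]
[6] [S=[3] | E={p↦-4} | C=∅ | D=[(∅, ∅, [SEL])]]
[7] [S=[3] | E=∅ | C=[SEL] | D=∅]
[8] [S=∅ | E=∅ | C=[((λy. 2) -2)] | D=∅]
[9] [S=∅ | E=∅ | C=[-2 :: (λy. 2) :: AP] | D=∅]
[10] [S=[-2] | E=∅ | C=[(λy. 2) :: AP] | D=∅]
[11] [S=[clo(λy. 2, ∅) :: -2] | E=∅ | C=[AP] | D=∅]
[12] [S=∅ | E={y↦-2} | C=[2] | D=[(∅, ∅, ∅)]]
[13] [S=[2] | E={y↦-2} | C=∅ | D=[(∅, ∅, ∅)]]
[14] [S=[2] | E=∅ | C=∅ | D=∅]
→ final value 2

Answer: 2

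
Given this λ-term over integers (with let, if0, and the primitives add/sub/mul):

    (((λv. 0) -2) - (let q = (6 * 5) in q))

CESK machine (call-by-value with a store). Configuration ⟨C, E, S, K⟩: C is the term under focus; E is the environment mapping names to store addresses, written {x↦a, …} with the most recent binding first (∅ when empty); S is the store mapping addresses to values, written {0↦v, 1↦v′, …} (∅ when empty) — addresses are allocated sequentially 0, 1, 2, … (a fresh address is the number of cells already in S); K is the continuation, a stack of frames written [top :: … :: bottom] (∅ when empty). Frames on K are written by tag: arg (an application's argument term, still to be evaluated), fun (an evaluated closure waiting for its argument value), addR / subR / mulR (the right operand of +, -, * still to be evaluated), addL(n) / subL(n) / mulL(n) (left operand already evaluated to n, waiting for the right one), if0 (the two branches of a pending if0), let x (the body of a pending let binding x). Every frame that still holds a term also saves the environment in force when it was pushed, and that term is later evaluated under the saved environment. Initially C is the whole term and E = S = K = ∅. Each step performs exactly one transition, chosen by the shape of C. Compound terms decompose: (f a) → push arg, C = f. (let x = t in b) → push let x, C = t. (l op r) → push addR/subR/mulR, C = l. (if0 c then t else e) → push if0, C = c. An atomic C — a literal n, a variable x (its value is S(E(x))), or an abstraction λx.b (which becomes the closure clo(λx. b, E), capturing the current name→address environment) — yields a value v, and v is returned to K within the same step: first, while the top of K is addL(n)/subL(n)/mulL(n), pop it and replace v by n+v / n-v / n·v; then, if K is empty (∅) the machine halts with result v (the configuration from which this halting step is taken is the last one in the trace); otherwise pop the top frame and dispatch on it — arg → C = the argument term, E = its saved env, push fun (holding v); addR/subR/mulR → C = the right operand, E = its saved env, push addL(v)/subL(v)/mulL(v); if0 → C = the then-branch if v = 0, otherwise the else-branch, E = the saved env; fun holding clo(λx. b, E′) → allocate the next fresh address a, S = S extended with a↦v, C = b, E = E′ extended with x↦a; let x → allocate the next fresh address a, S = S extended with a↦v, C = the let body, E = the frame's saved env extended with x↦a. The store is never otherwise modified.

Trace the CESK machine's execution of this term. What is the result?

t=0: [C=(((λv. 0) -2) - (let q = (6 * 5) in q)) | E=∅ | S=∅ | K=∅]
t=1: [C=((λv. 0) -2) | E=∅ | S=∅ | K=[subR]]
t=2: [C=(λv. 0) | E=∅ | S=∅ | K=[arg :: subR]]
t=3: [C=-2 | E=∅ | S=∅ | K=[fun :: subR]]
t=4: [C=0 | E={v↦0} | S={0↦-2} | K=[subR]]
t=5: [C=(let q = (6 * 5) in q) | E=∅ | S={0↦-2} | K=[subL(0)]]
t=6: [C=(6 * 5) | E=∅ | S={0↦-2} | K=[let q :: subL(0)]]
t=7: [C=6 | E=∅ | S={0↦-2} | K=[mulR :: let q :: subL(0)]]
t=8: [C=5 | E=∅ | S={0↦-2} | K=[mulL(6) :: let q :: subL(0)]]
t=9: [C=q | E={q↦1} | S={0↦-2, 1↦30} | K=[subL(0)]]
→ final value -30

Answer: -30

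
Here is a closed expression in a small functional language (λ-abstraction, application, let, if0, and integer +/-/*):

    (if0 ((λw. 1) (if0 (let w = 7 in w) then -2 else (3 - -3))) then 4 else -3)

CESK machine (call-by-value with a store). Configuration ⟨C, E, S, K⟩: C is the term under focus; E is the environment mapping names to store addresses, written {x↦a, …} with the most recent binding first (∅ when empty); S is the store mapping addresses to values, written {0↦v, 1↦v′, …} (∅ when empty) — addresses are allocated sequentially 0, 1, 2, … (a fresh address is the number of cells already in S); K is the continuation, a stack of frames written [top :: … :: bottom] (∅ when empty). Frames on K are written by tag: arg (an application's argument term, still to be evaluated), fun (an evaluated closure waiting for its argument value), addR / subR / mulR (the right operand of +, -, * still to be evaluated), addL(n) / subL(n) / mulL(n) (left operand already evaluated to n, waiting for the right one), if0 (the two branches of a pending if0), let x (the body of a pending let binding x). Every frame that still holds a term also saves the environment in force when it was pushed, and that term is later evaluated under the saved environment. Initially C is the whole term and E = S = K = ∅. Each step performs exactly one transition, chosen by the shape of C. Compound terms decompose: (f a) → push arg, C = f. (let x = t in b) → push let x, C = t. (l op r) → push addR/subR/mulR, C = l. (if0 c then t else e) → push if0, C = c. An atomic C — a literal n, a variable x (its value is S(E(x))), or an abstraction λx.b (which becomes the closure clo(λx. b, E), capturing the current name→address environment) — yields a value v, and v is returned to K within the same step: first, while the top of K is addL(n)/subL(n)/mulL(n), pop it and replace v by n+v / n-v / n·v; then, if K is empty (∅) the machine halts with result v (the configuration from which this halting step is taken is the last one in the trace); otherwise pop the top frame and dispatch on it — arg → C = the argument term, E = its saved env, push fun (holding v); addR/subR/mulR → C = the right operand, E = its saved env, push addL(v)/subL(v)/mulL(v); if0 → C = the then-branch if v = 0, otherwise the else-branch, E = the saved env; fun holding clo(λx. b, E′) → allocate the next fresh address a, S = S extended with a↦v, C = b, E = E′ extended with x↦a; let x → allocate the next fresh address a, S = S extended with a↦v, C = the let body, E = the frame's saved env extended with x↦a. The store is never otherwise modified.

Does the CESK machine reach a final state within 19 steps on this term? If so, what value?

Answer: -3

Derivation:
[0] <C=(if0 ((λw. 1) (if0 (let w = 7 in w) then -2 else (3 - -3))) then 4 else -3), E=∅, S=∅, K=∅>
[1] <C=((λw. 1) (if0 (let w = 7 in w) then -2 else (3 - -3))), E=∅, S=∅, K=[if0]>
[2] <C=(λw. 1), E=∅, S=∅, K=[arg :: if0]>
[3] <C=(if0 (let w = 7 in w) then -2 else (3 - -3)), E=∅, S=∅, K=[fun :: if0]>
[4] <C=(let w = 7 in w), E=∅, S=∅, K=[if0 :: fun :: if0]>
[5] <C=7, E=∅, S=∅, K=[let w :: if0 :: fun :: if0]>
[6] <C=w, E={w↦0}, S={0↦7}, K=[if0 :: fun :: if0]>
[7] <C=(3 - -3), E=∅, S={0↦7}, K=[fun :: if0]>
[8] <C=3, E=∅, S={0↦7}, K=[subR :: fun :: if0]>
[9] <C=-3, E=∅, S={0↦7}, K=[subL(3) :: fun :: if0]>
[10] <C=1, E={w↦1}, S={0↦7, 1↦6}, K=[if0]>
[11] <C=-3, E=∅, S={0↦7, 1↦6}, K=∅>
→ final value -3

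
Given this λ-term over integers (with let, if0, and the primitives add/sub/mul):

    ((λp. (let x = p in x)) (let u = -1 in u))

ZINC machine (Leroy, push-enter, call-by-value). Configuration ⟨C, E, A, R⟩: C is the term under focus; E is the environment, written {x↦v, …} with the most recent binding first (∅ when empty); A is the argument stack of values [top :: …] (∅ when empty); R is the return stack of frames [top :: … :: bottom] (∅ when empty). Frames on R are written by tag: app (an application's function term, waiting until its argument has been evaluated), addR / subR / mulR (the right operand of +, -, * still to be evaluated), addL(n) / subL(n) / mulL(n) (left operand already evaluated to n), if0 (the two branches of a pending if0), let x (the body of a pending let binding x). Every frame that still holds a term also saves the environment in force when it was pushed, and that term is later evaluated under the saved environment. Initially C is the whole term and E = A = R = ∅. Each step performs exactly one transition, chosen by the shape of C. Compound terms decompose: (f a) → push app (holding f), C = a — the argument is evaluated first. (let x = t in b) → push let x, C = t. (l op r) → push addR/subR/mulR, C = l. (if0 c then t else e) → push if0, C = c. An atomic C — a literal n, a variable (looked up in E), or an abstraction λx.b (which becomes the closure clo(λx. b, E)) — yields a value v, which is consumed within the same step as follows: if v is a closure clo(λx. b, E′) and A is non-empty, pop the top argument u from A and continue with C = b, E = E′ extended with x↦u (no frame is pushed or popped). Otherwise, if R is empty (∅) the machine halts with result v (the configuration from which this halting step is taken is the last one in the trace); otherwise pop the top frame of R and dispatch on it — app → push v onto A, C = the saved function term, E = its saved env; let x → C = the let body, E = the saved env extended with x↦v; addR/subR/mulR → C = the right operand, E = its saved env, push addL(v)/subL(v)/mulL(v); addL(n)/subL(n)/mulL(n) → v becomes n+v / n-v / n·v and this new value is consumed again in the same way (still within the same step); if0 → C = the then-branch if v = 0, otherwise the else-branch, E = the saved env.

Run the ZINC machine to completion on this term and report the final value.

Answer: -1

Machine steps:
[0] ⟨C=((λp. (let x = p in x)) (let u = -1 in u)); E=∅; A=∅; R=∅⟩
[1] ⟨C=(let u = -1 in u); E=∅; A=∅; R=[app]⟩
[2] ⟨C=-1; E=∅; A=∅; R=[let u :: app]⟩
[3] ⟨C=u; E={u↦-1}; A=∅; R=[app]⟩
[4] ⟨C=(λp. (let x = p in x)); E=∅; A=[-1]; R=∅⟩
[5] ⟨C=(let x = p in x); E={p↦-1}; A=∅; R=∅⟩
[6] ⟨C=p; E={p↦-1}; A=∅; R=[let x]⟩
[7] ⟨C=x; E={x↦-1, p↦-1}; A=∅; R=∅⟩
→ final value -1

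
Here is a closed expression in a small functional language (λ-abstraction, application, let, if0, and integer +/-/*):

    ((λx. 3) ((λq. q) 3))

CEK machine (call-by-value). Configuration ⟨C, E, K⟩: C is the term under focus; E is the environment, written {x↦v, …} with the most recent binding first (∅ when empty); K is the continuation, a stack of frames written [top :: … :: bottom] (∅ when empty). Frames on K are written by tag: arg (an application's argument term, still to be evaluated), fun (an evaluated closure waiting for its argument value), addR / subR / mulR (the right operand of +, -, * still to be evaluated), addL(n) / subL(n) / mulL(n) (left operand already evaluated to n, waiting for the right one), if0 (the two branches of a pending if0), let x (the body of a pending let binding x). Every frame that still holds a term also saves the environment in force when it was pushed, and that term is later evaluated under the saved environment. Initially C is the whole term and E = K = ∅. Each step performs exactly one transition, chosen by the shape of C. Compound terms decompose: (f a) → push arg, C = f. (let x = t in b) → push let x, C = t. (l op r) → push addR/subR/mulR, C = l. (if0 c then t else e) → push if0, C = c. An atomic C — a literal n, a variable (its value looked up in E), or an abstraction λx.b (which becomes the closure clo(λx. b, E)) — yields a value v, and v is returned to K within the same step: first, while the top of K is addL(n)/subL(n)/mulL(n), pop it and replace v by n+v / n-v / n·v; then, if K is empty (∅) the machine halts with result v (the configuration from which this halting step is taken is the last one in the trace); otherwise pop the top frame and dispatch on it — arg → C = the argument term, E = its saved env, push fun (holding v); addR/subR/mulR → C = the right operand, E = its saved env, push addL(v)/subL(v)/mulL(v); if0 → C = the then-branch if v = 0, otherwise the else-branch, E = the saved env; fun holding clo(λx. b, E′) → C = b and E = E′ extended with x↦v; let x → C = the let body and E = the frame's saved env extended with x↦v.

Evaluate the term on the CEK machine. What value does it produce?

step 0: ⟨C=((λx. 3) ((λq. q) 3)); E=∅; K=∅⟩
step 1: ⟨C=(λx. 3); E=∅; K=[arg]⟩
step 2: ⟨C=((λq. q) 3); E=∅; K=[fun]⟩
step 3: ⟨C=(λq. q); E=∅; K=[arg :: fun]⟩
step 4: ⟨C=3; E=∅; K=[fun :: fun]⟩
step 5: ⟨C=q; E={q↦3}; K=[fun]⟩
step 6: ⟨C=3; E={x↦3}; K=∅⟩
→ final value 3

Answer: 3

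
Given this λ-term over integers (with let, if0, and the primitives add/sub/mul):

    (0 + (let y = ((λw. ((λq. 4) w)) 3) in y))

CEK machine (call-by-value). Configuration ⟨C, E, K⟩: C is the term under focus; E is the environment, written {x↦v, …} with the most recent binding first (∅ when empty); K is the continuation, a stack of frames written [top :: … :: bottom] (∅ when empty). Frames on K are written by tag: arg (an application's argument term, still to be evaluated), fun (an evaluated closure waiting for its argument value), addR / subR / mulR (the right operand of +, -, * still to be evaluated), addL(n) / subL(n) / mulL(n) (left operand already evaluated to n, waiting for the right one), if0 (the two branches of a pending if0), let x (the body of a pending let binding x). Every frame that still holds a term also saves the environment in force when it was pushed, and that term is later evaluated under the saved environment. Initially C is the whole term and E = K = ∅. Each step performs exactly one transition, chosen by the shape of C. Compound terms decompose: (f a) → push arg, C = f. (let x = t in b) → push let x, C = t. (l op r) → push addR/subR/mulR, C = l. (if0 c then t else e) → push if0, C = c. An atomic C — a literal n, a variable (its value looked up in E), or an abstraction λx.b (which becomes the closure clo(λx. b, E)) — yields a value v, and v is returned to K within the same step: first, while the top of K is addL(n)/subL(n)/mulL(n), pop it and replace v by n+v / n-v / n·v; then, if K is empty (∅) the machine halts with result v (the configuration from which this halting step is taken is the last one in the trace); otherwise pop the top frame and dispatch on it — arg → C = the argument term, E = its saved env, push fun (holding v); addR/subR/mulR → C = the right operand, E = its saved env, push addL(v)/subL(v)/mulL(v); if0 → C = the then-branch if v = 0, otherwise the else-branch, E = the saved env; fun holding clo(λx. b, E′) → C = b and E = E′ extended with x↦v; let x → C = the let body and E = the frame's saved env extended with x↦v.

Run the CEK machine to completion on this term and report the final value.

step 0: ⟨C=(0 + (let y = ((λw. ((λq. 4) w)) 3) in y)); E=∅; K=∅⟩
step 1: ⟨C=0; E=∅; K=[addR]⟩
step 2: ⟨C=(let y = ((λw. ((λq. 4) w)) 3) in y); E=∅; K=[addL(0)]⟩
step 3: ⟨C=((λw. ((λq. 4) w)) 3); E=∅; K=[let y :: addL(0)]⟩
step 4: ⟨C=(λw. ((λq. 4) w)); E=∅; K=[arg :: let y :: addL(0)]⟩
step 5: ⟨C=3; E=∅; K=[fun :: let y :: addL(0)]⟩
step 6: ⟨C=((λq. 4) w); E={w↦3}; K=[let y :: addL(0)]⟩
step 7: ⟨C=(λq. 4); E={w↦3}; K=[arg :: let y :: addL(0)]⟩
step 8: ⟨C=w; E={w↦3}; K=[fun :: let y :: addL(0)]⟩
step 9: ⟨C=4; E={q↦3, w↦3}; K=[let y :: addL(0)]⟩
step 10: ⟨C=y; E={y↦4}; K=[addL(0)]⟩
→ final value 4

Answer: 4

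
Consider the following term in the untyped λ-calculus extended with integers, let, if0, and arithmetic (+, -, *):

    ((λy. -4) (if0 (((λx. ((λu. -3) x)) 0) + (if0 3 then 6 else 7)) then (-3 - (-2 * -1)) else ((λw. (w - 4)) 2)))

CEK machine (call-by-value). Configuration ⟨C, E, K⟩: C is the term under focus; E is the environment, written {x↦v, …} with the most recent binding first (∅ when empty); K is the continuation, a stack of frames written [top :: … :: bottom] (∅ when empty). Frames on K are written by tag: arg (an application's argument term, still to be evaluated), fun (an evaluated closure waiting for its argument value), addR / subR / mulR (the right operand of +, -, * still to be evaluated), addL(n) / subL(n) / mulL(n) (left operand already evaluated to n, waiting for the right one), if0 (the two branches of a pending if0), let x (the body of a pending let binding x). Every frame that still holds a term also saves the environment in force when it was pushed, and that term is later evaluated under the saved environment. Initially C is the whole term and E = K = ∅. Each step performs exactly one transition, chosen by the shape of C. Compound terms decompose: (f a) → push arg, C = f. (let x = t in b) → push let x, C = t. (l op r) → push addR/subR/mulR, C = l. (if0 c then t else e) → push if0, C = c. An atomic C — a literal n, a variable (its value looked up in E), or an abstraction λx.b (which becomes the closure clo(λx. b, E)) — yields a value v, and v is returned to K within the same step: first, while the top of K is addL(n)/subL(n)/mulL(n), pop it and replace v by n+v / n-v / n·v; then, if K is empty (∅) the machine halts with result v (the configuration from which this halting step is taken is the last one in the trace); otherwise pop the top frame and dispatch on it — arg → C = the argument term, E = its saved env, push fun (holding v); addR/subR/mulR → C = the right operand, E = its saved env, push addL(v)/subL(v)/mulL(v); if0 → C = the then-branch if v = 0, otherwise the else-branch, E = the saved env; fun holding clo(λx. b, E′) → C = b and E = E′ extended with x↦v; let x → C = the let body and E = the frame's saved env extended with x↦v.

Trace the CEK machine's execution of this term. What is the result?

[0] ⟨C=((λy. -4) (if0 (((λx. ((λu. -3) x)) 0) + (if0 3 then 6 else 7)) then (-3 - (-2 * -1)) else ((λw. (w - 4)) 2))); E=∅; K=∅⟩
[1] ⟨C=(λy. -4); E=∅; K=[arg]⟩
[2] ⟨C=(if0 (((λx. ((λu. -3) x)) 0) + (if0 3 then 6 else 7)) then (-3 - (-2 * -1)) else ((λw. (w - 4)) 2)); E=∅; K=[fun]⟩
[3] ⟨C=(((λx. ((λu. -3) x)) 0) + (if0 3 then 6 else 7)); E=∅; K=[if0 :: fun]⟩
[4] ⟨C=((λx. ((λu. -3) x)) 0); E=∅; K=[addR :: if0 :: fun]⟩
[5] ⟨C=(λx. ((λu. -3) x)); E=∅; K=[arg :: addR :: if0 :: fun]⟩
[6] ⟨C=0; E=∅; K=[fun :: addR :: if0 :: fun]⟩
[7] ⟨C=((λu. -3) x); E={x↦0}; K=[addR :: if0 :: fun]⟩
[8] ⟨C=(λu. -3); E={x↦0}; K=[arg :: addR :: if0 :: fun]⟩
[9] ⟨C=x; E={x↦0}; K=[fun :: addR :: if0 :: fun]⟩
[10] ⟨C=-3; E={u↦0, x↦0}; K=[addR :: if0 :: fun]⟩
[11] ⟨C=(if0 3 then 6 else 7); E=∅; K=[addL(-3) :: if0 :: fun]⟩
[12] ⟨C=3; E=∅; K=[if0 :: addL(-3) :: if0 :: fun]⟩
[13] ⟨C=7; E=∅; K=[addL(-3) :: if0 :: fun]⟩
[14] ⟨C=((λw. (w - 4)) 2); E=∅; K=[fun]⟩
[15] ⟨C=(λw. (w - 4)); E=∅; K=[arg :: fun]⟩
[16] ⟨C=2; E=∅; K=[fun :: fun]⟩
[17] ⟨C=(w - 4); E={w↦2}; K=[fun]⟩
[18] ⟨C=w; E={w↦2}; K=[subR :: fun]⟩
[19] ⟨C=4; E={w↦2}; K=[subL(2) :: fun]⟩
[20] ⟨C=-4; E={y↦-2}; K=∅⟩
→ final value -4

Answer: -4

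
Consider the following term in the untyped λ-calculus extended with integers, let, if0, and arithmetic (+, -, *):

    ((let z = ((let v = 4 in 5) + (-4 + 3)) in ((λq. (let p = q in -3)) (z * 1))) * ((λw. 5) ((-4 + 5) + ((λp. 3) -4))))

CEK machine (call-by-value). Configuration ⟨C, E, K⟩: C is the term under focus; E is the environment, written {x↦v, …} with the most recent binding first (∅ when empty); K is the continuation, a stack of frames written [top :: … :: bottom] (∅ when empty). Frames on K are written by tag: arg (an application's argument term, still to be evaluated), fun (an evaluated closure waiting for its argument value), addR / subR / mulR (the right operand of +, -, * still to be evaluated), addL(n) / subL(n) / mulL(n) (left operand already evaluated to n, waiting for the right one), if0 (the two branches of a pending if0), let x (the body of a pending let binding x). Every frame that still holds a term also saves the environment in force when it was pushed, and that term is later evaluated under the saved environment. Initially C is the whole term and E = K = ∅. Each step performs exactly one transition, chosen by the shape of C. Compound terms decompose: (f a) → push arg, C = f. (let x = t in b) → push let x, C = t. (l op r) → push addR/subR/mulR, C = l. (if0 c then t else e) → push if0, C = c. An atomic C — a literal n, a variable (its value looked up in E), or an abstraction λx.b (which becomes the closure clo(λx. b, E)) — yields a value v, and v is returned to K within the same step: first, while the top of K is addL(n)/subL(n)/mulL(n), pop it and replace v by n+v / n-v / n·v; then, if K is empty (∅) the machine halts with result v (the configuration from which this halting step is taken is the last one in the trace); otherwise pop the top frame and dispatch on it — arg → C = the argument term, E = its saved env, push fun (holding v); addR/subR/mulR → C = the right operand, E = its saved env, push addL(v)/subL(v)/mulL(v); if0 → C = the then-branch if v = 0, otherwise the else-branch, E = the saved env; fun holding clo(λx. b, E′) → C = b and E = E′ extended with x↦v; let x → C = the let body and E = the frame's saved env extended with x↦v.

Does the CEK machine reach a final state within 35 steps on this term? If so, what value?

[0] ⟨C=((let z = ((let v = 4 in 5) + (-4 + 3)) in ((λq. (let p = q in -3)) (z * 1))) * ((λw. 5) ((-4 + 5) + ((λp. 3) -4)))); E=∅; K=∅⟩
[1] ⟨C=(let z = ((let v = 4 in 5) + (-4 + 3)) in ((λq. (let p = q in -3)) (z * 1))); E=∅; K=[mulR]⟩
[2] ⟨C=((let v = 4 in 5) + (-4 + 3)); E=∅; K=[let z :: mulR]⟩
[3] ⟨C=(let v = 4 in 5); E=∅; K=[addR :: let z :: mulR]⟩
[4] ⟨C=4; E=∅; K=[let v :: addR :: let z :: mulR]⟩
[5] ⟨C=5; E={v↦4}; K=[addR :: let z :: mulR]⟩
[6] ⟨C=(-4 + 3); E=∅; K=[addL(5) :: let z :: mulR]⟩
[7] ⟨C=-4; E=∅; K=[addR :: addL(5) :: let z :: mulR]⟩
[8] ⟨C=3; E=∅; K=[addL(-4) :: addL(5) :: let z :: mulR]⟩
[9] ⟨C=((λq. (let p = q in -3)) (z * 1)); E={z↦4}; K=[mulR]⟩
[10] ⟨C=(λq. (let p = q in -3)); E={z↦4}; K=[arg :: mulR]⟩
[11] ⟨C=(z * 1); E={z↦4}; K=[fun :: mulR]⟩
[12] ⟨C=z; E={z↦4}; K=[mulR :: fun :: mulR]⟩
[13] ⟨C=1; E={z↦4}; K=[mulL(4) :: fun :: mulR]⟩
[14] ⟨C=(let p = q in -3); E={q↦4, z↦4}; K=[mulR]⟩
[15] ⟨C=q; E={q↦4, z↦4}; K=[let p :: mulR]⟩
[16] ⟨C=-3; E={p↦4, q↦4, z↦4}; K=[mulR]⟩
[17] ⟨C=((λw. 5) ((-4 + 5) + ((λp. 3) -4))); E=∅; K=[mulL(-3)]⟩
[18] ⟨C=(λw. 5); E=∅; K=[arg :: mulL(-3)]⟩
[19] ⟨C=((-4 + 5) + ((λp. 3) -4)); E=∅; K=[fun :: mulL(-3)]⟩
[20] ⟨C=(-4 + 5); E=∅; K=[addR :: fun :: mulL(-3)]⟩
[21] ⟨C=-4; E=∅; K=[addR :: addR :: fun :: mulL(-3)]⟩
[22] ⟨C=5; E=∅; K=[addL(-4) :: addR :: fun :: mulL(-3)]⟩
[23] ⟨C=((λp. 3) -4); E=∅; K=[addL(1) :: fun :: mulL(-3)]⟩
[24] ⟨C=(λp. 3); E=∅; K=[arg :: addL(1) :: fun :: mulL(-3)]⟩
[25] ⟨C=-4; E=∅; K=[fun :: addL(1) :: fun :: mulL(-3)]⟩
[26] ⟨C=3; E={p↦-4}; K=[addL(1) :: fun :: mulL(-3)]⟩
[27] ⟨C=5; E={w↦4}; K=[mulL(-3)]⟩
→ final value -15

Answer: -15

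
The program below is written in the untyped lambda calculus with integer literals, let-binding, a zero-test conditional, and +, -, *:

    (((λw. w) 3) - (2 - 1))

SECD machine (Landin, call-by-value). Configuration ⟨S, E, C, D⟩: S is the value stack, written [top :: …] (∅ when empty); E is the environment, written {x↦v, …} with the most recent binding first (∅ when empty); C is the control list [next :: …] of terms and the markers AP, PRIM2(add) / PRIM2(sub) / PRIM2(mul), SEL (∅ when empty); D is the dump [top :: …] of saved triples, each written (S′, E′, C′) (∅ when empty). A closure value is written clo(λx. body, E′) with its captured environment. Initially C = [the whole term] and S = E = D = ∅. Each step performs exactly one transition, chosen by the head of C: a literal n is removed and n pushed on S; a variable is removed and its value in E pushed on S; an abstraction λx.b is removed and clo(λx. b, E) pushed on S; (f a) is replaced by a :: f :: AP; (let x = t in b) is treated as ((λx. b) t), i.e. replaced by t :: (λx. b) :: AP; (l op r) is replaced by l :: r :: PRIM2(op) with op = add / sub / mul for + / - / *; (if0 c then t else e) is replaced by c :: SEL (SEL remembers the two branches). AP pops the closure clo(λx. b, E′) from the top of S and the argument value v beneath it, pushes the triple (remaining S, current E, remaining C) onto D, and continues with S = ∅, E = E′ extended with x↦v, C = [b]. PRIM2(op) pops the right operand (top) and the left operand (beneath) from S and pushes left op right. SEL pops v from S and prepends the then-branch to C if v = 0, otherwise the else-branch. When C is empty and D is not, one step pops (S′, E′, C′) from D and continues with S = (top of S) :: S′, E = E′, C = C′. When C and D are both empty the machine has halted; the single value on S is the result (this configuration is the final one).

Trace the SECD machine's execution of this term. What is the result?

[0] <S=∅, E=∅, C=[(((λw. w) 3) - (2 - 1))], D=∅>
[1] <S=∅, E=∅, C=[((λw. w) 3) :: (2 - 1) :: PRIM2(sub)], D=∅>
[2] <S=∅, E=∅, C=[3 :: (λw. w) :: AP :: (2 - 1) :: PRIM2(sub)], D=∅>
[3] <S=[3], E=∅, C=[(λw. w) :: AP :: (2 - 1) :: PRIM2(sub)], D=∅>
[4] <S=[clo(λw. w, ∅) :: 3], E=∅, C=[AP :: (2 - 1) :: PRIM2(sub)], D=∅>
[5] <S=∅, E={w↦3}, C=[w], D=[(∅, ∅, [(2 - 1) :: PRIM2(sub)])]>
[6] <S=[3], E={w↦3}, C=∅, D=[(∅, ∅, [(2 - 1) :: PRIM2(sub)])]>
[7] <S=[3], E=∅, C=[(2 - 1) :: PRIM2(sub)], D=∅>
[8] <S=[3], E=∅, C=[2 :: 1 :: PRIM2(sub) :: PRIM2(sub)], D=∅>
[9] <S=[2 :: 3], E=∅, C=[1 :: PRIM2(sub) :: PRIM2(sub)], D=∅>
[10] <S=[1 :: 2 :: 3], E=∅, C=[PRIM2(sub) :: PRIM2(sub)], D=∅>
[11] <S=[1 :: 3], E=∅, C=[PRIM2(sub)], D=∅>
[12] <S=[2], E=∅, C=∅, D=∅>
→ final value 2

Answer: 2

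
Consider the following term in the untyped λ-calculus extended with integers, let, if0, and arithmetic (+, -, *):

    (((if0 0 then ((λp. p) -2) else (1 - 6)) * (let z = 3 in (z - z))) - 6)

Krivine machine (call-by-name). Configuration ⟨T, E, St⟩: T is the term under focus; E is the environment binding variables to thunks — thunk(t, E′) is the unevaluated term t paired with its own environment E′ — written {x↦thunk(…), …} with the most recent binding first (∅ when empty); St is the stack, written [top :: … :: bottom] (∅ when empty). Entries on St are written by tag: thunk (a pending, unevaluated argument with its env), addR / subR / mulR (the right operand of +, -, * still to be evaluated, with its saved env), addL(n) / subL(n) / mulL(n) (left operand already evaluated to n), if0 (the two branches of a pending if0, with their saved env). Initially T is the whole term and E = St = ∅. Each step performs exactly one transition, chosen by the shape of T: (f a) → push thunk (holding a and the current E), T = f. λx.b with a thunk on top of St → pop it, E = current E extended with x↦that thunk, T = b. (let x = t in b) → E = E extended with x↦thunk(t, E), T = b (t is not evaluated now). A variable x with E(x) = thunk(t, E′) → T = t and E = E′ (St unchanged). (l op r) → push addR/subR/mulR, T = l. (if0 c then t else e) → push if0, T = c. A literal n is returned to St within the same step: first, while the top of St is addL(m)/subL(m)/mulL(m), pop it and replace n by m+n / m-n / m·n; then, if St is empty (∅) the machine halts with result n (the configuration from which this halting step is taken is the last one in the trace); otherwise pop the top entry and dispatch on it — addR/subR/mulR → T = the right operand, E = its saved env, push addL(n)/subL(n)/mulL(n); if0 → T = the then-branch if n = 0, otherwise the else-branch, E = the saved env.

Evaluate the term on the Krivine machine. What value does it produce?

Answer: -6

Machine steps:
t=0: ⟨T=(((if0 0 then ((λp. p) -2) else (1 - 6)) * (let z = 3 in (z - z))) - 6); E=∅; St=∅⟩
t=1: ⟨T=((if0 0 then ((λp. p) -2) else (1 - 6)) * (let z = 3 in (z - z))); E=∅; St=[subR]⟩
t=2: ⟨T=(if0 0 then ((λp. p) -2) else (1 - 6)); E=∅; St=[mulR :: subR]⟩
t=3: ⟨T=0; E=∅; St=[if0 :: mulR :: subR]⟩
t=4: ⟨T=((λp. p) -2); E=∅; St=[mulR :: subR]⟩
t=5: ⟨T=(λp. p); E=∅; St=[thunk :: mulR :: subR]⟩
t=6: ⟨T=p; E={p↦thunk(-2, ∅)}; St=[mulR :: subR]⟩
t=7: ⟨T=-2; E=∅; St=[mulR :: subR]⟩
t=8: ⟨T=(let z = 3 in (z - z)); E=∅; St=[mulL(-2) :: subR]⟩
t=9: ⟨T=(z - z); E={z↦thunk(3, ∅)}; St=[mulL(-2) :: subR]⟩
t=10: ⟨T=z; E={z↦thunk(3, ∅)}; St=[subR :: mulL(-2) :: subR]⟩
t=11: ⟨T=3; E=∅; St=[subR :: mulL(-2) :: subR]⟩
t=12: ⟨T=z; E={z↦thunk(3, ∅)}; St=[subL(3) :: mulL(-2) :: subR]⟩
t=13: ⟨T=3; E=∅; St=[subL(3) :: mulL(-2) :: subR]⟩
t=14: ⟨T=6; E=∅; St=[subL(0)]⟩
→ final value -6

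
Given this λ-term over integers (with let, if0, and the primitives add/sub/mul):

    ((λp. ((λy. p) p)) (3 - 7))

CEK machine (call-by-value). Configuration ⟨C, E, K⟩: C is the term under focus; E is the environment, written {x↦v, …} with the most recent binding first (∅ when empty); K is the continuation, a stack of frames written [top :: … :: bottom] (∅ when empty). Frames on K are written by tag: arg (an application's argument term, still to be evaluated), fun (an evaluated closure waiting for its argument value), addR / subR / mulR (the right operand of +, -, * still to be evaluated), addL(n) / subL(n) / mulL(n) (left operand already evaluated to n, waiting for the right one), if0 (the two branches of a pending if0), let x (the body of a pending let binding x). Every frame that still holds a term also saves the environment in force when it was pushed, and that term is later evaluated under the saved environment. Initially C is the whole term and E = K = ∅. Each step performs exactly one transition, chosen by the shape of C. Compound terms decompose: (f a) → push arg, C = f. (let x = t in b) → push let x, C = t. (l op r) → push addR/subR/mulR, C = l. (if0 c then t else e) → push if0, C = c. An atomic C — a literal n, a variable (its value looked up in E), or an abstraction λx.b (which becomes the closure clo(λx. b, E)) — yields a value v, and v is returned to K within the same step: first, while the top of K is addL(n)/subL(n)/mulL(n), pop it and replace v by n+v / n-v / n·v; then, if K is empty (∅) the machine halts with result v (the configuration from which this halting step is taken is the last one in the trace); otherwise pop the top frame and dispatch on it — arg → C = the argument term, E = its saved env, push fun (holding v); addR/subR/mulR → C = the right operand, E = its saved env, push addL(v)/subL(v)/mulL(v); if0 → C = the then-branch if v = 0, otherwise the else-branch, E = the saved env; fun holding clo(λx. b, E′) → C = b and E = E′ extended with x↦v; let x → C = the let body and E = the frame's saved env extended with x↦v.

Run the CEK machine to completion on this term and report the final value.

Answer: -4

Derivation:
[0] ⟨C=((λp. ((λy. p) p)) (3 - 7)); E=∅; K=∅⟩
[1] ⟨C=(λp. ((λy. p) p)); E=∅; K=[arg]⟩
[2] ⟨C=(3 - 7); E=∅; K=[fun]⟩
[3] ⟨C=3; E=∅; K=[subR :: fun]⟩
[4] ⟨C=7; E=∅; K=[subL(3) :: fun]⟩
[5] ⟨C=((λy. p) p); E={p↦-4}; K=∅⟩
[6] ⟨C=(λy. p); E={p↦-4}; K=[arg]⟩
[7] ⟨C=p; E={p↦-4}; K=[fun]⟩
[8] ⟨C=p; E={y↦-4, p↦-4}; K=∅⟩
→ final value -4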